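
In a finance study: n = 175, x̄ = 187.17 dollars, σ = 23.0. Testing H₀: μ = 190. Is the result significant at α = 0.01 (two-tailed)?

z = (187.17 - 190)/(23.0/√175) = -1.628. Since |z| ≤ 2.576, not significant at α = 0.01.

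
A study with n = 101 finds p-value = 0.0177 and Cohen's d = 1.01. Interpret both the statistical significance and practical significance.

Statistically significant (p = 0.0177 < 0.05). Cohen's d = 1.01 indicates a large effect size. Both statistical and practical significance should be considered.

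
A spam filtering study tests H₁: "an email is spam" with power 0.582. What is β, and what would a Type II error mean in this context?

β = 1 - power = 1 - 0.582 = 0.418. A Type II error is failing to reject H₀ when H₀ is false (false negative) — here, failing to conclude that an email is spam when in fact it is true. Consequence: a spam email lands in the inbox.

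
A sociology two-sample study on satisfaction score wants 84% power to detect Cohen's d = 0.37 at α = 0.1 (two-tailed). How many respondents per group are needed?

z_{α/2} = 1.645, z_β = Φ⁻¹(0.84) = 0.994. For small effect (d = 0.37): n per group = 2(z_{α/2} + z_β)²/d² = 2(1.645 + 0.994)²/0.37² = 101.7 → 102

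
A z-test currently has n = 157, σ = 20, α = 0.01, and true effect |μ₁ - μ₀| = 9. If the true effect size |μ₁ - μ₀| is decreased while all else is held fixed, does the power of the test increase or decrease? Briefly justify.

Power decreases: a smaller true effect decreases the non-centrality λ = |μ₁ - μ₀|/(σ/√n).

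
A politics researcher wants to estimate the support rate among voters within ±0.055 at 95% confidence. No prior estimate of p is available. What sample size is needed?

Conservative approach: use p = 0.5 (maximizes p(1-p) = 0.25). n = z²(0.25)/E² = 1.96²×0.25/0.055² = 317.5 → n = 318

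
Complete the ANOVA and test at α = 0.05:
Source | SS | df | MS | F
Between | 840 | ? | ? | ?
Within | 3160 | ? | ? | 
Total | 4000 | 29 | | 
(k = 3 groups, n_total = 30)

df_between = 2, df_within = 27. MS_between = 420.0, MS_within = 117.04. F = 3.589, F_crit ≈ 3.354. Reject H₀.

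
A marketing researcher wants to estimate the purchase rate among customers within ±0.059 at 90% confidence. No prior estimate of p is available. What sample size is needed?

Conservative approach: use p = 0.5 (maximizes p(1-p) = 0.25). n = z²(0.25)/E² = 1.645²×0.25/0.059² = 194.3 → n = 195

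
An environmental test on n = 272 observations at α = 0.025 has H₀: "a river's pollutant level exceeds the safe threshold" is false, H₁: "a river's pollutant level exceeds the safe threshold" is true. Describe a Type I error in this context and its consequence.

Type I error: rejecting H₀ when it is true — concluding that a river's pollutant level exceeds the safe threshold when in fact it is not. Consequence: shutting down a compliant factory unnecessarily.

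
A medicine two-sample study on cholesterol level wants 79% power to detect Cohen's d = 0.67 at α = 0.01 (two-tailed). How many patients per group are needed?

z_{α/2} = 2.576, z_β = Φ⁻¹(0.79) = 0.806. For medium effect (d = 0.67): n per group = 2(z_{α/2} + z_β)²/d² = 2(2.576 + 0.806)²/0.67² = 51.0 → 51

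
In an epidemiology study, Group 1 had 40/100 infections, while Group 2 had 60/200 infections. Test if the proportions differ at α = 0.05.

p̂₁ = 0.4, p̂₂ = 0.3, pooled p̂ = 0.333. z = 1.732. Critical: ±1.96. Fail to reject H₀.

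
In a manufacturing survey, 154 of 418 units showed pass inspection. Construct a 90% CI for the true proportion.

p̂ = 0.368. CI = p̂ ± z*√(p̂(1-p̂)/n) = (0.33, 0.407)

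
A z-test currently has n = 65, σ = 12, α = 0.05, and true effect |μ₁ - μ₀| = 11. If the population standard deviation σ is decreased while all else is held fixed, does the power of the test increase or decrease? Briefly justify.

Power increases: a smaller σ shrinks the standard error σ/√n, moving the sampling distribution under H₁ further from the critical value.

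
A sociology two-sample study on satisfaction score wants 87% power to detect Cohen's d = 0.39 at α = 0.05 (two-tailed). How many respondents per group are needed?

z_{α/2} = 1.96, z_β = Φ⁻¹(0.87) = 1.126. For small effect (d = 0.39): n per group = 2(z_{α/2} + z_β)²/d² = 2(1.96 + 1.126)²/0.39² = 125.2 → 126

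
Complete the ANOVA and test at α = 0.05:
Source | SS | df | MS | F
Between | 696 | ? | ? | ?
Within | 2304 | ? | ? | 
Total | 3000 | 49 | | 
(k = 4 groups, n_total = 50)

df_between = 3, df_within = 46. MS_between = 232.0, MS_within = 50.09. F = 4.632, F_crit ≈ 2.807. Reject H₀.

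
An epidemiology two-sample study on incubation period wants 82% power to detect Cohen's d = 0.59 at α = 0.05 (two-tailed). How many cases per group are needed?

z_{α/2} = 1.96, z_β = Φ⁻¹(0.82) = 0.915. For medium effect (d = 0.59): n per group = 2(z_{α/2} + z_β)²/d² = 2(1.96 + 0.915)²/0.59² = 47.5 → 48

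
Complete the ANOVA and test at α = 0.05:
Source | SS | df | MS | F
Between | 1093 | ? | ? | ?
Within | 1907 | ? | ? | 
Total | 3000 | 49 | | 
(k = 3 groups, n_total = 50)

df_between = 2, df_within = 47. MS_between = 546.5, MS_within = 40.57. F = 13.469, F_crit ≈ 3.195. Reject H₀.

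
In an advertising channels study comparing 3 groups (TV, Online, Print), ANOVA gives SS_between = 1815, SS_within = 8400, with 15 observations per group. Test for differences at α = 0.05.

df_between = 2, df_within = 42. F = MS_between/MS_within = 907.5/200.0 = 4.537. F_crit ≈ 3.22. Reject H₀. At least one mean differs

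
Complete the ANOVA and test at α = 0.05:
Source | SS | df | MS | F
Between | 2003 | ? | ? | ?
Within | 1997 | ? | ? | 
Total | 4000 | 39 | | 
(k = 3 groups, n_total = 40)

df_between = 2, df_within = 37. MS_between = 1001.5, MS_within = 53.97. F = 18.556, F_crit ≈ 3.252. Reject H₀.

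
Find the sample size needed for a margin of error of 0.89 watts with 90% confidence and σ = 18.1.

n = (z*σ/E)² = (1.645×18.1/0.89)² = 1119.2 → n = 1120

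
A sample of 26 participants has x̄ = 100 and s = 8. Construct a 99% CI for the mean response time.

CI = x̄ ± t*(s/√n) = 100 ± 2.787(8/√26) = (95.63, 104.37)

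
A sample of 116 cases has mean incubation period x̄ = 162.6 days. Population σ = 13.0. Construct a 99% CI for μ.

CI = x̄ ± z*(σ/√n) = 162.6 ± 2.576(13.0/√116) = 162.6 ± 3.11 = (159.49, 165.71)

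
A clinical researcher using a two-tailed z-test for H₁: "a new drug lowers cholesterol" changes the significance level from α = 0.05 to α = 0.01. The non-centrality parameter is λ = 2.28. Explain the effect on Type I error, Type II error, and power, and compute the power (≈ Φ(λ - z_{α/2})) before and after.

Decreasing α from 0.05 to 0.01:
• Type I error rate decreases (α is the Type I rate by definition).
• Critical value moves from z_{α/2} = 1.96 to 2.576, so power = Φ(λ - z_{α/2}) goes from Φ(2.28 - 1.96) = 0.626 to Φ(2.28 - 2.576) = 0.384.
• Type II error rate β = 1 - power therefore increases (0.374 → 0.616).
Appropriate when false positives are costly — here, approving an ineffective drug — patients take a useless medication and may skip effective alternatives.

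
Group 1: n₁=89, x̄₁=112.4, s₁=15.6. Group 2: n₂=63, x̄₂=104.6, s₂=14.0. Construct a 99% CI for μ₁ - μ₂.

Difference = 7.8. SE = √(15.6²/89 + 14.0²/63) = 2.418. CI = (1.57, 14.03)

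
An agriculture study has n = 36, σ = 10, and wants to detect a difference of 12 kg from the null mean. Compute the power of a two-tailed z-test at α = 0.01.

SE = σ/√n = 10/√36 = 1.667. Non-centrality λ = d/SE = 12/1.667 = 7.2. Power ≈ Φ(λ - z_{α/2}) = Φ(7.2 - 2.576) = Φ(4.624) = 1.0.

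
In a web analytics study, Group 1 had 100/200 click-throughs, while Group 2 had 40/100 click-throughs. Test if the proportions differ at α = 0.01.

p̂₁ = 0.5, p̂₂ = 0.4, pooled p̂ = 0.467. z = 1.637. Critical: ±2.576. Fail to reject H₀.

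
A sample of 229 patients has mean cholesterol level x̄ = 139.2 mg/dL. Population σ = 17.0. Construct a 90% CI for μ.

CI = x̄ ± z*(σ/√n) = 139.2 ± 1.645(17.0/√229) = 139.2 ± 1.85 = (137.35, 141.05)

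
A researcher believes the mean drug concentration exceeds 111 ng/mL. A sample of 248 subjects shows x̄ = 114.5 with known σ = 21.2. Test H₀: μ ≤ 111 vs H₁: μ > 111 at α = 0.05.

z = 2.6. Critical value: 1.645. Reject H₀.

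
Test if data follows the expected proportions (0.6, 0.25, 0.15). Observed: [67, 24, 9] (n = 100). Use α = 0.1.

Expected: [60.0, 25.0, 15.0]. χ² = 3.257. df = 2, critical = 4.605. Fail to reject H₀.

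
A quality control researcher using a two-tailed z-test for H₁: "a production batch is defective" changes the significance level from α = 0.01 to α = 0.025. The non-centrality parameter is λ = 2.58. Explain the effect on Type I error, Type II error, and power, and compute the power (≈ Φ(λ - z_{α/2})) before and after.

Increasing α from 0.01 to 0.025:
• Type I error rate increases (α is the Type I rate by definition).
• Critical value moves from z_{α/2} = 2.576 to 2.241, so power = Φ(λ - z_{α/2}) goes from Φ(2.58 - 2.576) = 0.502 to Φ(2.58 - 2.241) = 0.633.
• Type II error rate β = 1 - power therefore decreases (0.498 → 0.367).
Appropriate when false negatives are costly — here, shipping a defective batch — faulty products reach customers.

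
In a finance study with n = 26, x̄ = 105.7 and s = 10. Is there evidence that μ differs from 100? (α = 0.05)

t = (x̄ - μ₀)/(s/√n) = (105.7 - 100)/(10/√26) = 2.906. df = 25, critical t = ±2.06. Reject H₀.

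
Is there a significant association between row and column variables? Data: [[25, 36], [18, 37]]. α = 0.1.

χ² = 0.845. df = 1, critical = 2.706. Fail to reject H₀. No evidence of dependence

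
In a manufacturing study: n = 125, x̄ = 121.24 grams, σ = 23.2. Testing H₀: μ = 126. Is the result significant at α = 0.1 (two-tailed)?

z = (121.24 - 126)/(23.2/√125) = -2.294. Since |z| > 1.645, significant at α = 0.1.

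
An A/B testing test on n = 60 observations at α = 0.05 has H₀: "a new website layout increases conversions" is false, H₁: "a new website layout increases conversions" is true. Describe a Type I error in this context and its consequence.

Type I error: rejecting H₀ when it is true — concluding that a new website layout increases conversions when in fact it is not. Consequence: rolling out a layout that doesn't actually help — wasted engineering effort.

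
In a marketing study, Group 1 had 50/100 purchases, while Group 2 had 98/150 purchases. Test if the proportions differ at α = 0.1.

p̂₁ = 0.5, p̂₂ = 0.653, pooled p̂ = 0.592. z = -2.417. Critical: ±1.645. Reject H₀.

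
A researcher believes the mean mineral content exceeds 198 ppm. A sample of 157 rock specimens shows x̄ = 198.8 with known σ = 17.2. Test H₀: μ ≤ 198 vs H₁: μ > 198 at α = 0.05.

z = 0.583. Critical value: 1.645. Fail to reject H₀.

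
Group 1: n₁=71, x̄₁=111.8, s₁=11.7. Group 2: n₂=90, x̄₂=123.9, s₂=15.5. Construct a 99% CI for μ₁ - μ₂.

Difference = -12.1. SE = √(11.7²/71 + 15.5²/90) = 2.144. CI = (-17.62, -6.58)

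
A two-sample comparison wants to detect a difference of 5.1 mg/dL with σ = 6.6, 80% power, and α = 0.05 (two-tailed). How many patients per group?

n per group = 2(z_α/2 + z_β)²σ²/d² = 2×(1.96 + 0.84)²×6.6²/5.1² = 26.3 → n = 27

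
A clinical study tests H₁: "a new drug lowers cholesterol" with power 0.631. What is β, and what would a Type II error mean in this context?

β = 1 - power = 1 - 0.631 = 0.369. A Type II error is failing to reject H₀ when H₀ is false (false negative) — here, failing to conclude that a new drug lowers cholesterol when in fact it is true. Consequence: shelving an effective drug — patients miss out on a treatment that would have helped.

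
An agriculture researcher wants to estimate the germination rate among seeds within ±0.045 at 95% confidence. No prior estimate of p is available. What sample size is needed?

Conservative approach: use p = 0.5 (maximizes p(1-p) = 0.25). n = z²(0.25)/E² = 1.96²×0.25/0.045² = 474.3 → n = 475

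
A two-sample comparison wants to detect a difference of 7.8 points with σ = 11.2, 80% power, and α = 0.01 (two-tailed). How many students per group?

n per group = 2(z_α/2 + z_β)²σ²/d² = 2×(2.576 + 0.84)²×11.2²/7.8² = 48.1 → n = 49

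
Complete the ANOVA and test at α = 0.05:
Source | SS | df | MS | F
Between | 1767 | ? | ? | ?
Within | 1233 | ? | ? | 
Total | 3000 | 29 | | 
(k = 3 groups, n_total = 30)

df_between = 2, df_within = 27. MS_between = 883.5, MS_within = 45.67. F = 19.347, F_crit ≈ 3.354. Reject H₀.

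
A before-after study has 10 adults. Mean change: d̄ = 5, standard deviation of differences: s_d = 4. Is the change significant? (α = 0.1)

t = d̄/(s_d/√n) = 5/(4/√10) = 3.953. df = 9, critical t = ±1.833. Reject H₀.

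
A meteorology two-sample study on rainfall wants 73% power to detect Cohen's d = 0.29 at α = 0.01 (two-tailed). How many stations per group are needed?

z_{α/2} = 2.576, z_β = Φ⁻¹(0.73) = 0.613. For small effect (d = 0.29): n per group = 2(z_{α/2} + z_β)²/d² = 2(2.576 + 0.613)²/0.29² = 241.8 → 242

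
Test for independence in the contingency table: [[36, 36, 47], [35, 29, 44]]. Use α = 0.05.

χ² = 0.335. df = 2, critical = 5.991. Fail to reject H₀. No evidence of dependence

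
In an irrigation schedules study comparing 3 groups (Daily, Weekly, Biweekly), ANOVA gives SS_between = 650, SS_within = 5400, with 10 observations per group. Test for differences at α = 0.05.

df_between = 2, df_within = 27. F = MS_between/MS_within = 325.0/200.0 = 1.625. F_crit ≈ 3.354. Fail to reject H₀.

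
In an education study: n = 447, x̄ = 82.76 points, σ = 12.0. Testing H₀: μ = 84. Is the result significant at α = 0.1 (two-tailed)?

z = (82.76 - 84)/(12.0/√447) = -2.185. Since |z| > 1.645, significant at α = 0.1.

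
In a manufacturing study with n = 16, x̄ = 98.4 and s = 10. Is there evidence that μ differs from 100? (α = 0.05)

t = (x̄ - μ₀)/(s/√n) = (98.4 - 100)/(10/√16) = -0.64. df = 15, critical t = ±2.131. Fail to reject H₀.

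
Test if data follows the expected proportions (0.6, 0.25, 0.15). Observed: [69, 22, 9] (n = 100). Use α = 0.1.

Expected: [60.0, 25.0, 15.0]. χ² = 4.11. df = 2, critical = 4.605. Fail to reject H₀.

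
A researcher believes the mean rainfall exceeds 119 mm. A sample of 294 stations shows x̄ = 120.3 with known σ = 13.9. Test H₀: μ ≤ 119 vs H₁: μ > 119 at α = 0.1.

z = 1.604. Critical value: 1.28. Reject H₀.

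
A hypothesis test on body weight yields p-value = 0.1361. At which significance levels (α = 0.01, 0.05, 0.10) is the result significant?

p = 0.1361. Not significant at any of the given levels.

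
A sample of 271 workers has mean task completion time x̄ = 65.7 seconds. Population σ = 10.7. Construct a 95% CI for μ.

CI = x̄ ± z*(σ/√n) = 65.7 ± 1.96(10.7/√271) = 65.7 ± 1.27 = (64.43, 66.97)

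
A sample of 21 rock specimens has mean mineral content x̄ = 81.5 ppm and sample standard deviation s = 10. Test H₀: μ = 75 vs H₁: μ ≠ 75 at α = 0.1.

t = (x̄ - μ₀)/(s/√n) = (81.5 - 75)/(10/√21) = 2.979. df = 20, critical t = ±1.725. Reject H₀.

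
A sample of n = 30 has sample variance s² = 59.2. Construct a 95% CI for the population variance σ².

df = 29. χ²_{0.025} = 45.722, χ²_{0.975} = 16.047. CI for σ² = ((n-1)s²/χ²_{α/2}, (n-1)s²/χ²_{1-α/2}) = (29·59.2/45.722, 29·59.2/16.047) = (37.55, 106.99)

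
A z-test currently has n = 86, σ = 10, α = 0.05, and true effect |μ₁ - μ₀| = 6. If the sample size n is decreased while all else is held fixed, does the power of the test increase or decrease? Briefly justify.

Power decreases: a smaller n inflates the standard error σ/√n, pulling the sampling distribution under H₁ back toward the critical value.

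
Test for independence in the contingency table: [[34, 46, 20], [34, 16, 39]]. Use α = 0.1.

χ² = 20.063. df = 2, critical = 4.605. Reject H₀. Variables are dependent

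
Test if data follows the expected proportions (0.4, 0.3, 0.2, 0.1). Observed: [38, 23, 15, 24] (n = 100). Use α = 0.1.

Expected: [40.0, 30.0, 20.0, 10.0]. χ² = 22.583. df = 3, critical = 6.251. Reject H₀.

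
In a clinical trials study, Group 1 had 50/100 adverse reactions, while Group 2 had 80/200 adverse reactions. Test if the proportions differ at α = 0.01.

p̂₁ = 0.5, p̂₂ = 0.4, pooled p̂ = 0.433. z = 1.648. Critical: ±2.576. Fail to reject H₀.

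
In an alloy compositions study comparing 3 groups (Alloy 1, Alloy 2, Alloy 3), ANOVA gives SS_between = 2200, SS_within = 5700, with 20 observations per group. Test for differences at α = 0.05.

df_between = 2, df_within = 57. F = MS_between/MS_within = 1100.0/100.0 = 11.0. F_crit ≈ 3.159. Reject H₀. At least one mean differs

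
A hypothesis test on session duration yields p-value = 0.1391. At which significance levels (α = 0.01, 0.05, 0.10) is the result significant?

p = 0.1391. Not significant at any of the given levels.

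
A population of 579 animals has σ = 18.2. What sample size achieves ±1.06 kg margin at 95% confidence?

Without FPC: n₀ = (1.96×18.2/1.06)² = 1132.513. With FPC: n = n₀N/(n₀+N-1) = 383.3 → n = 384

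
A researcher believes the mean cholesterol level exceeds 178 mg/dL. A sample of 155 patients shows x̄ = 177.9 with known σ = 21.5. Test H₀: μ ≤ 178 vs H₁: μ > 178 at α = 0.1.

z = -0.058. Critical value: 1.28. Fail to reject H₀.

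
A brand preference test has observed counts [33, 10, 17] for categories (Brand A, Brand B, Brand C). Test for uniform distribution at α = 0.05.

Expected = 20 each. χ² = Σ(O-E)²/E = 13.9. df = 2, critical value = 5.991. Reject H₀.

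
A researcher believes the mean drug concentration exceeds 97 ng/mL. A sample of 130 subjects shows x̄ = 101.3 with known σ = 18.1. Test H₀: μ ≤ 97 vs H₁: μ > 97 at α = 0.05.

z = 2.709. Critical value: 1.645. Reject H₀.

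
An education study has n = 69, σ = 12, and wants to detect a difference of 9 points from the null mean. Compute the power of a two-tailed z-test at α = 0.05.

SE = σ/√n = 12/√69 = 1.445. Non-centrality λ = d/SE = 9/1.445 = 6.23. Power ≈ Φ(λ - z_{α/2}) = Φ(6.23 - 1.96) = Φ(4.27) = 1.0.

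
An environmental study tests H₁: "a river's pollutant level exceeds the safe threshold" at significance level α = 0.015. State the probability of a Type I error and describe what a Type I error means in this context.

P(Type I error) = α = 0.015. A Type I error is rejecting H₀ when H₀ is actually true (false positive) — here, concluding that a river's pollutant level exceeds the safe threshold when in fact this is not the case. Consequence: shutting down a compliant factory unnecessarily.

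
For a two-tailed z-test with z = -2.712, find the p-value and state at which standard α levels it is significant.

p = 2·P(Z > |-2.712|) = 2·(1 - Φ(2.712)) ≈ 0.0067. Significant at α = 0.1; Significant at α = 0.05; Significant at α = 0.01.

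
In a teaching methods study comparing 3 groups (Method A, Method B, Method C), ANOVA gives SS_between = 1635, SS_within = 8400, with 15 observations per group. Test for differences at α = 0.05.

df_between = 2, df_within = 42. F = MS_between/MS_within = 817.5/200.0 = 4.088. F_crit ≈ 3.22. Reject H₀. At least one mean differs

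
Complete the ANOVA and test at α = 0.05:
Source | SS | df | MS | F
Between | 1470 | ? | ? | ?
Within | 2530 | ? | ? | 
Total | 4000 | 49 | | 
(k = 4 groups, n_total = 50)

df_between = 3, df_within = 46. MS_between = 490.0, MS_within = 55.0. F = 8.909, F_crit ≈ 2.807. Reject H₀.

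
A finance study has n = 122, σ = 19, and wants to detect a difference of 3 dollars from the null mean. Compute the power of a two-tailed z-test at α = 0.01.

SE = σ/√n = 19/√122 = 1.72. Non-centrality λ = d/SE = 3/1.72 = 1.744. Power ≈ Φ(λ - z_{α/2}) = Φ(1.744 - 2.576) = Φ(-0.832) = 0.203.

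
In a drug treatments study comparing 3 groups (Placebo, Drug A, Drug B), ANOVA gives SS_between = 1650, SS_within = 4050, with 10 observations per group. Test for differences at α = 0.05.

df_between = 2, df_within = 27. F = MS_between/MS_within = 825.0/150.0 = 5.5. F_crit ≈ 3.354. Reject H₀. At least one mean differs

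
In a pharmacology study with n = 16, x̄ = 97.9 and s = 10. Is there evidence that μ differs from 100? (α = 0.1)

t = (x̄ - μ₀)/(s/√n) = (97.9 - 100)/(10/√16) = -0.84. df = 15, critical t = ±1.753. Fail to reject H₀.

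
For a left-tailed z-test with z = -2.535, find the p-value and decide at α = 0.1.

p = P(Z < -2.535) = Φ(-2.535) ≈ 0.0056. Since p < 0.1, reject H₀ (significant) at α = 0.1.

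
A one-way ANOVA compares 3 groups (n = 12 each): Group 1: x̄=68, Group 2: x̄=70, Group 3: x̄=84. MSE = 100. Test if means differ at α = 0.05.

Grand mean = 74.0. SS_between = 1824.0, MS_between = 912.0. F = 9.12, F_crit ≈ 3.285. Reject H₀.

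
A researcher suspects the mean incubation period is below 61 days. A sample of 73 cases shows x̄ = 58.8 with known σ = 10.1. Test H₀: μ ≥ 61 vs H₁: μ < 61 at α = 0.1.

z = -1.861. Critical value: -1.28. Reject H₀.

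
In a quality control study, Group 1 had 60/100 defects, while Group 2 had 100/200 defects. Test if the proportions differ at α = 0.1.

p̂₁ = 0.6, p̂₂ = 0.5, pooled p̂ = 0.533. z = 1.637. Critical: ±1.645. Fail to reject H₀.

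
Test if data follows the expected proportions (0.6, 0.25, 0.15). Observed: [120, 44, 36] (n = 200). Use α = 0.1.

Expected: [120.0, 50.0, 30.0]. χ² = 1.92. df = 2, critical = 4.605. Fail to reject H₀.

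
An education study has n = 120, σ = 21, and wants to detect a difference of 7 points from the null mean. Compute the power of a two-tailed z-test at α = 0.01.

SE = σ/√n = 21/√120 = 1.917. Non-centrality λ = d/SE = 7/1.917 = 3.651. Power ≈ Φ(λ - z_{α/2}) = Φ(3.651 - 2.576) = Φ(1.075) = 0.859.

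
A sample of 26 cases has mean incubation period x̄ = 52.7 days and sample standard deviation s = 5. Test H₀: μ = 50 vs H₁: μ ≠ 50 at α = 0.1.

t = (x̄ - μ₀)/(s/√n) = (52.7 - 50)/(5/√26) = 2.753. df = 25, critical t = ±1.708. Reject H₀.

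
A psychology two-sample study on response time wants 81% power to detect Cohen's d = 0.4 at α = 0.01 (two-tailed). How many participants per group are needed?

z_{α/2} = 2.576, z_β = Φ⁻¹(0.81) = 0.878. For small effect (d = 0.4): n per group = 2(z_{α/2} + z_β)²/d² = 2(2.576 + 0.878)²/0.4² = 149.1 → 150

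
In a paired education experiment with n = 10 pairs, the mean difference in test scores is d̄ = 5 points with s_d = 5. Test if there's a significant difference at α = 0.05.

t = d̄/(s_d/√n) = 5/(5/√10) = 3.162. df = 9, critical t = ±2.262. Reject H₀.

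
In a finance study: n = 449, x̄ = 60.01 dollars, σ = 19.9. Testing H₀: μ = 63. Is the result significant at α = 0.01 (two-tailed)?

z = (60.01 - 63)/(19.9/√449) = -3.184. Since |z| > 2.576, significant at α = 0.01.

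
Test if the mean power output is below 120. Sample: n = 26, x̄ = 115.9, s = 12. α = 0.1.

t = (115.9 - 120)/(12/√26) = -1.742, df = 25. Critical t = -1.316. Reject H₀.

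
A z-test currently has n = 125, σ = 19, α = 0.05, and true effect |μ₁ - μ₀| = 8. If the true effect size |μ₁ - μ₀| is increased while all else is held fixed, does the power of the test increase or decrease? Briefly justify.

Power increases: a larger true effect increases the non-centrality λ = |μ₁ - μ₀|/(σ/√n).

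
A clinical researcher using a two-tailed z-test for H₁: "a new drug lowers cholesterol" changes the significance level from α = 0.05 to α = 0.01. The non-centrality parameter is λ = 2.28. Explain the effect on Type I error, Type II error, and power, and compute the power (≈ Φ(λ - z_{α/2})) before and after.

Decreasing α from 0.05 to 0.01:
• Type I error rate decreases (α is the Type I rate by definition).
• Critical value moves from z_{α/2} = 1.96 to 2.576, so power = Φ(λ - z_{α/2}) goes from Φ(2.28 - 1.96) = 0.626 to Φ(2.28 - 2.576) = 0.384.
• Type II error rate β = 1 - power therefore increases (0.374 → 0.616).
Appropriate when false positives are costly — here, approving an ineffective drug — patients take a useless medication and may skip effective alternatives.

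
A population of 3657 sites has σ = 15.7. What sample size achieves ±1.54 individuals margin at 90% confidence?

Without FPC: n₀ = (1.645×15.7/1.54)² = 281.248. With FPC: n = n₀N/(n₀+N-1) = 261.2 → n = 262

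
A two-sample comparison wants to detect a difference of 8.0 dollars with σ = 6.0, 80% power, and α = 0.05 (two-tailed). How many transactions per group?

n per group = 2(z_α/2 + z_β)²σ²/d² = 2×(1.96 + 0.84)²×6.0²/8.0² = 8.8 → n = 9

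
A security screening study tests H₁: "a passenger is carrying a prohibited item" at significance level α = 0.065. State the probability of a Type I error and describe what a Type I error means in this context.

P(Type I error) = α = 0.065. A Type I error is rejecting H₀ when H₀ is actually true (false positive) — here, concluding that a passenger is carrying a prohibited item when in fact this is not the case. Consequence: detaining an innocent passenger — delay and inconvenience.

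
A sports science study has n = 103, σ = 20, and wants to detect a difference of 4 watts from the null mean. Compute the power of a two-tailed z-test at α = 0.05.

SE = σ/√n = 20/√103 = 1.971. Non-centrality λ = d/SE = 4/1.971 = 2.03. Power ≈ Φ(λ - z_{α/2}) = Φ(2.03 - 1.96) = Φ(0.07) = 0.528.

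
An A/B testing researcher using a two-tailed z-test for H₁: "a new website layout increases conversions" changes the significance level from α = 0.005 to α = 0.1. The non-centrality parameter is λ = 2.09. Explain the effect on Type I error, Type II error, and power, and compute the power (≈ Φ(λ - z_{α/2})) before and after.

Increasing α from 0.005 to 0.1:
• Type I error rate increases (α is the Type I rate by definition).
• Critical value moves from z_{α/2} = 2.807 to 1.645, so power = Φ(λ - z_{α/2}) goes from Φ(2.09 - 2.807) = 0.237 to Φ(2.09 - 1.645) = 0.672.
• Type II error rate β = 1 - power therefore decreases (0.763 → 0.328).
Appropriate when false negatives are costly — here, discarding a layout that would have improved conversions — lost revenue.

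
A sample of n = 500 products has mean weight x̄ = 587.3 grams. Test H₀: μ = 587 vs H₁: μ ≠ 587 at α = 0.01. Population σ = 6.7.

z = (x̄ - μ₀)/(σ/√n) = (587.3 - 587)/(6.7/√500) = 1.001. Critical value: ±2.576. Since |1.001| ≤ 2.576, Fail to reject H₀.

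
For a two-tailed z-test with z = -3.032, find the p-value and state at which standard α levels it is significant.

p = 2·P(Z > |-3.032|) = 2·(1 - Φ(3.032)) ≈ 0.0024. Significant at α = 0.1; Significant at α = 0.05; Significant at α = 0.01.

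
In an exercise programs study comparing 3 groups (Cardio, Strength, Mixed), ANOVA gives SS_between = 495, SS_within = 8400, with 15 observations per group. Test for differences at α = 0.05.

df_between = 2, df_within = 42. F = MS_between/MS_within = 247.5/200.0 = 1.238. F_crit ≈ 3.22. Fail to reject H₀.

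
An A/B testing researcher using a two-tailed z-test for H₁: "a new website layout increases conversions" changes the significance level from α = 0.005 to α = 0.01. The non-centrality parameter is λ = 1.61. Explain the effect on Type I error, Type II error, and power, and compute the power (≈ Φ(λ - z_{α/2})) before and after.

Increasing α from 0.005 to 0.01:
• Type I error rate increases (α is the Type I rate by definition).
• Critical value moves from z_{α/2} = 2.807 to 2.576, so power = Φ(λ - z_{α/2}) goes from Φ(1.61 - 2.807) = 0.116 to Φ(1.61 - 2.576) = 0.167.
• Type II error rate β = 1 - power therefore decreases (0.884 → 0.833).
Appropriate when false negatives are costly — here, discarding a layout that would have improved conversions — lost revenue.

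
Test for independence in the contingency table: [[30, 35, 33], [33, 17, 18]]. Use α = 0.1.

χ² = 5.545. df = 2, critical = 4.605. Reject H₀. Variables are dependent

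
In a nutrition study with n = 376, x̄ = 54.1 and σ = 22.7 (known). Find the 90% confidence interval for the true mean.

CI = x̄ ± z*(σ/√n) = 54.1 ± 1.645(22.7/√376) = 54.1 ± 1.93 = (52.17, 56.03)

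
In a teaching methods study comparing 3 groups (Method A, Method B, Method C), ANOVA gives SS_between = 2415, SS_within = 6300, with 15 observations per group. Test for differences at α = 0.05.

df_between = 2, df_within = 42. F = MS_between/MS_within = 1207.5/150.0 = 8.05. F_crit ≈ 3.22. Reject H₀. At least one mean differs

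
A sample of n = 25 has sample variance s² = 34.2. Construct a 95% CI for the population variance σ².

df = 24. χ²_{0.025} = 39.364, χ²_{0.975} = 12.401. CI for σ² = ((n-1)s²/χ²_{α/2}, (n-1)s²/χ²_{1-α/2}) = (24·34.2/39.364, 24·34.2/12.401) = (20.85, 66.19)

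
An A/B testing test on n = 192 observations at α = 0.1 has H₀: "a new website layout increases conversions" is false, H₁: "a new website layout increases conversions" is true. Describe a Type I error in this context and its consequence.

Type I error: rejecting H₀ when it is true — concluding that a new website layout increases conversions when in fact it is not. Consequence: rolling out a layout that doesn't actually help — wasted engineering effort.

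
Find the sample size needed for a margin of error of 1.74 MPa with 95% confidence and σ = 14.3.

n = (z*σ/E)² = (1.96×14.3/1.74)² = 259.5 → n = 260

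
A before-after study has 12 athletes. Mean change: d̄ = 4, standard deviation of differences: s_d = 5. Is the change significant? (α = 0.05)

t = d̄/(s_d/√n) = 4/(5/√12) = 2.771. df = 11, critical t = ±2.201. Reject H₀.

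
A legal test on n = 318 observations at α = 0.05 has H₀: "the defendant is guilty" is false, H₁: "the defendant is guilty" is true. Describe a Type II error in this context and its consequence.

Type II error: failing to reject H₀ when it is false — concluding that the defendant is guilty is not supported when in fact it is. Consequence: acquitting a guilty person.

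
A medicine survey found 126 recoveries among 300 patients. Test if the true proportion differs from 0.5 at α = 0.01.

p̂ = 0.42, p₀ = 0.5. z = (p̂ - p₀)/√(p₀(1-p₀)/n) = -2.771. Critical: ±2.576. Reject H₀.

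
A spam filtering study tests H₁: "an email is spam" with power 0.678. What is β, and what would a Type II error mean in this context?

β = 1 - power = 1 - 0.678 = 0.322. A Type II error is failing to reject H₀ when H₀ is false (false negative) — here, failing to conclude that an email is spam when in fact it is true. Consequence: a spam email lands in the inbox.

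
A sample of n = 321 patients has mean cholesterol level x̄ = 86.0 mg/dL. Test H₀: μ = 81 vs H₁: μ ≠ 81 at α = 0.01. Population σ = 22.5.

z = (x̄ - μ₀)/(σ/√n) = (86.0 - 81)/(22.5/√321) = 3.981. Critical value: ±2.576. Since |3.981| > 2.576, Reject H₀.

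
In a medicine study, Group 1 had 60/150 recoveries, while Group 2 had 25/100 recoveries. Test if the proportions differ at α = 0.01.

p̂₁ = 0.4, p̂₂ = 0.25, pooled p̂ = 0.34. z = 2.453. Critical: ±2.576. Fail to reject H₀.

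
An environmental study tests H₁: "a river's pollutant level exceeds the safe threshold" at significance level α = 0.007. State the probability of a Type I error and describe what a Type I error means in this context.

P(Type I error) = α = 0.007. A Type I error is rejecting H₀ when H₀ is actually true (false positive) — here, concluding that a river's pollutant level exceeds the safe threshold when in fact this is not the case. Consequence: shutting down a compliant factory unnecessarily.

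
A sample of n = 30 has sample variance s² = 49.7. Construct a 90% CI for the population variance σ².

df = 29. χ²_{0.05} = 42.557, χ²_{0.95} = 17.708. CI for σ² = ((n-1)s²/χ²_{α/2}, (n-1)s²/χ²_{1-α/2}) = (29·49.7/42.557, 29·49.7/17.708) = (33.87, 81.39)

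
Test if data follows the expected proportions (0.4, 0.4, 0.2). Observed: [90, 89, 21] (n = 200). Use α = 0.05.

Expected: [80.0, 80.0, 40.0]. χ² = 11.287. df = 2, critical = 5.991. Reject H₀.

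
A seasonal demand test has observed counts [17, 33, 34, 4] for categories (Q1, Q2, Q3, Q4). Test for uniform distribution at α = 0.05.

Expected = 22 each. χ² = Σ(O-E)²/E = 27.909. df = 3, critical value = 7.815. Reject H₀.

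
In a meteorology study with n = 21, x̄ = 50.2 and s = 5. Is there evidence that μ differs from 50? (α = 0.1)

t = (x̄ - μ₀)/(s/√n) = (50.2 - 50)/(5/√21) = 0.183. df = 20, critical t = ±1.725. Fail to reject H₀.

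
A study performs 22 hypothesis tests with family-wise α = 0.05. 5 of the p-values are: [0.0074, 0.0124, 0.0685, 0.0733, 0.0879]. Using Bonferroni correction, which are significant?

Bonferroni α = 0.05/22 = 0.00227. None of the given p-values are significant.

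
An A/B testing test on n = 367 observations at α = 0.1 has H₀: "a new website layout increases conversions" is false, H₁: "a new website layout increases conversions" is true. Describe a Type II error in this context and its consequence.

Type II error: failing to reject H₀ when it is false — concluding that a new website layout increases conversions is not supported when in fact it is. Consequence: discarding a layout that would have improved conversions — lost revenue.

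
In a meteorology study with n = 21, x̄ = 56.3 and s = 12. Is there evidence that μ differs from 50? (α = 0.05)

t = (x̄ - μ₀)/(s/√n) = (56.3 - 50)/(12/√21) = 2.406. df = 20, critical t = ±2.086. Reject H₀.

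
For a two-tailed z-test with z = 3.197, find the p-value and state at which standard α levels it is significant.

p = 2·P(Z > |3.197|) = 2·(1 - Φ(3.197)) ≈ 0.0014. Significant at α = 0.1; Significant at α = 0.05; Significant at α = 0.01.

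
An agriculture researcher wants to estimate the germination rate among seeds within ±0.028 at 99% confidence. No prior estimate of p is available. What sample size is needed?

Conservative approach: use p = 0.5 (maximizes p(1-p) = 0.25). n = z²(0.25)/E² = 2.576²×0.25/0.028² = 2116.0 → n = 2116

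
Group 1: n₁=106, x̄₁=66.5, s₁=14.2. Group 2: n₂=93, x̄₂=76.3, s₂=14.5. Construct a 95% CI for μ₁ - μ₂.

Difference = -9.8. SE = √(14.2²/106 + 14.5²/93) = 2.04. CI = (-13.8, -5.8)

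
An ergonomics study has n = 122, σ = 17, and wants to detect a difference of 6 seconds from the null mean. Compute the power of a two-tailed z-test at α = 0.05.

SE = σ/√n = 17/√122 = 1.539. Non-centrality λ = d/SE = 6/1.539 = 3.898. Power ≈ Φ(λ - z_{α/2}) = Φ(3.898 - 1.96) = Φ(1.938) = 0.974.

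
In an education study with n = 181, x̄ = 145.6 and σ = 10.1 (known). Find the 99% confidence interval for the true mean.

CI = x̄ ± z*(σ/√n) = 145.6 ± 2.576(10.1/√181) = 145.6 ± 1.93 = (143.67, 147.53)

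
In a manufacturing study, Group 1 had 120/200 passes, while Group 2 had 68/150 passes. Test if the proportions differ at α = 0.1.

p̂₁ = 0.6, p̂₂ = 0.453, pooled p̂ = 0.537. z = 2.723. Critical: ±1.645. Reject H₀.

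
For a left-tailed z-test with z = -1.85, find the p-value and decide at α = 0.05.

p = P(Z < -1.85) = Φ(-1.85) ≈ 0.0322. Since p < 0.05, reject H₀ (significant) at α = 0.05.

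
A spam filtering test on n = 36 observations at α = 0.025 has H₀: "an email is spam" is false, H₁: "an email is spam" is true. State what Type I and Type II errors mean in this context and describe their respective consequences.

Type I (false positive): concluding that an email is spam when it is not — a legitimate email is sent to the spam folder and the user misses it. Type II (false negative): failing to conclude that an email is spam when it is — a spam email lands in the inbox. Which is costlier depends on domain priorities and is a judgement call rather than a statistical fact.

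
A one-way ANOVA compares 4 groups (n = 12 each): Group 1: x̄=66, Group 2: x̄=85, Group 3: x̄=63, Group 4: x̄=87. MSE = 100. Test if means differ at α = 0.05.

Grand mean = 75.25. SS_between = 5625.0, MS_between = 1875.0. F = 18.75, F_crit ≈ 2.816. Reject H₀.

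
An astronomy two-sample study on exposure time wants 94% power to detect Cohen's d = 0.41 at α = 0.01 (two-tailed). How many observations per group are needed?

z_{α/2} = 2.576, z_β = Φ⁻¹(0.94) = 1.555. For small effect (d = 0.41): n per group = 2(z_{α/2} + z_β)²/d² = 2(2.576 + 1.555)²/0.41² = 203.04 → 204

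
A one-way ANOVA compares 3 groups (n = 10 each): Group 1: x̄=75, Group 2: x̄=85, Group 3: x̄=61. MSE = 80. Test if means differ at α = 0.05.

Grand mean = 73.67. SS_between = 2906.67, MS_between = 1453.33. F = 18.167, F_crit ≈ 3.354. Reject H₀.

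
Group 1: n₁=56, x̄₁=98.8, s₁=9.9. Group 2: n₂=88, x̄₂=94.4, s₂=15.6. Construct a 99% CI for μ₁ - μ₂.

Difference = 4.4. SE = √(9.9²/56 + 15.6²/88) = 2.125. CI = (-1.07, 9.87)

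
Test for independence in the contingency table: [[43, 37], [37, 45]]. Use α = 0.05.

χ² = 1.206. df = 1, critical = 3.841. Fail to reject H₀. No evidence of dependence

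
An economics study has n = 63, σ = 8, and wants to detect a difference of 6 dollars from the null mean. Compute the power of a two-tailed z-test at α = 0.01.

SE = σ/√n = 8/√63 = 1.008. Non-centrality λ = d/SE = 6/1.008 = 5.953. Power ≈ Φ(λ - z_{α/2}) = Φ(5.953 - 2.576) = Φ(3.377) = 1.0.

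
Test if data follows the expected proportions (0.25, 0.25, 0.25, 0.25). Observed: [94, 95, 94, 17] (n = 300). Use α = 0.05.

Expected: [75.0, 75.0, 75.0, 75.0]. χ² = 59.813. df = 3, critical = 7.815. Reject H₀.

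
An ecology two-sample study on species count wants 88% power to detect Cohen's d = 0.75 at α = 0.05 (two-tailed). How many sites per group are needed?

z_{α/2} = 1.96, z_β = Φ⁻¹(0.88) = 1.175. For medium effect (d = 0.75): n per group = 2(z_{α/2} + z_β)²/d² = 2(1.96 + 1.175)²/0.75² = 34.9 → 35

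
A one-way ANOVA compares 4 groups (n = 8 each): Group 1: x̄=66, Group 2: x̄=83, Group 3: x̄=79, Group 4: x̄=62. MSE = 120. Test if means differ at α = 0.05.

Grand mean = 72.5. SS_between = 2440.0, MS_between = 813.33. F = 6.778, F_crit ≈ 2.947. Reject H₀.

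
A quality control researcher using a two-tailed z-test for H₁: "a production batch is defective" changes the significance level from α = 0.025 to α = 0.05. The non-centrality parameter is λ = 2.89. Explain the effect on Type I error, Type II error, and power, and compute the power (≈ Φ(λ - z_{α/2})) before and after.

Increasing α from 0.025 to 0.05:
• Type I error rate increases (α is the Type I rate by definition).
• Critical value moves from z_{α/2} = 2.241 to 1.96, so power = Φ(λ - z_{α/2}) goes from Φ(2.89 - 2.241) = 0.742 to Φ(2.89 - 1.96) = 0.824.
• Type II error rate β = 1 - power therefore decreases (0.258 → 0.176).
Appropriate when false negatives are costly — here, shipping a defective batch — faulty products reach customers.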